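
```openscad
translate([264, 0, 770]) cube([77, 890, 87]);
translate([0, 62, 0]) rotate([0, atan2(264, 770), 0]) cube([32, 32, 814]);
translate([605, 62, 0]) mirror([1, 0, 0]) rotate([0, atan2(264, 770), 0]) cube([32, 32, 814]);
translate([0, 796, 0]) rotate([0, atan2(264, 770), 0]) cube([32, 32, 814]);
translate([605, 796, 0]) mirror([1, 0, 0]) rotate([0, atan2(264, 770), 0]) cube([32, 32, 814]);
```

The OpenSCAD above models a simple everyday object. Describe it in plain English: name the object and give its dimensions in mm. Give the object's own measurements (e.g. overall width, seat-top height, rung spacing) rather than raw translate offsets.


A sawhorse. A 77×890×87 mm beam (x, y, z) sits on two A-frame leg pairs. Each pair is two raked legs of 32×32 mm section (32 mm along y) splaying symmetrically in x. Each leg rises 770 mm vertically over 264 mm of horizontal reach and is 814 mm long along its own axis. Every leg's outer bottom edge rests on the floor and its outer top edge meets a bottom edge of the beam — the left legs (tilting toward +x) meet the beam's −x bottom edge, the right legs (their mirror images, tilting toward −x) meet its +x bottom edge — so the leg tops tuck under the beam, the beam's underside is 770 mm above the floor, and the feet are 605 mm apart outside-to-outside with the beam centred between them. The two leg pairs are set in 62 mm from either end of the beam.


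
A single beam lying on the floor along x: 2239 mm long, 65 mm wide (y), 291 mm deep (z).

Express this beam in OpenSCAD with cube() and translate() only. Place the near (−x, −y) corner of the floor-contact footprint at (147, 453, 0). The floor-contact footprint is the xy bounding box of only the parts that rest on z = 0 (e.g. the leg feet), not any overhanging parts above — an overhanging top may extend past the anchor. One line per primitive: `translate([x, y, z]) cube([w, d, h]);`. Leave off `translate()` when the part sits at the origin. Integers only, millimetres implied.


translate([147, 453, 0]) cube([2239, 65, 291]);


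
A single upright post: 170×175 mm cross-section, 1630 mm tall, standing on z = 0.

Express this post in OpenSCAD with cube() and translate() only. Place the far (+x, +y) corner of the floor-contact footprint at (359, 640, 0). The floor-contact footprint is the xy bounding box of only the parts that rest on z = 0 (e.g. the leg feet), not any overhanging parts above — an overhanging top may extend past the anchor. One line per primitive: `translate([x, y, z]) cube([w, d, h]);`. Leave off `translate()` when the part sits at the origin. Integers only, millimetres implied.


translate([189, 465, 0]) cube([170, 175, 1630]);


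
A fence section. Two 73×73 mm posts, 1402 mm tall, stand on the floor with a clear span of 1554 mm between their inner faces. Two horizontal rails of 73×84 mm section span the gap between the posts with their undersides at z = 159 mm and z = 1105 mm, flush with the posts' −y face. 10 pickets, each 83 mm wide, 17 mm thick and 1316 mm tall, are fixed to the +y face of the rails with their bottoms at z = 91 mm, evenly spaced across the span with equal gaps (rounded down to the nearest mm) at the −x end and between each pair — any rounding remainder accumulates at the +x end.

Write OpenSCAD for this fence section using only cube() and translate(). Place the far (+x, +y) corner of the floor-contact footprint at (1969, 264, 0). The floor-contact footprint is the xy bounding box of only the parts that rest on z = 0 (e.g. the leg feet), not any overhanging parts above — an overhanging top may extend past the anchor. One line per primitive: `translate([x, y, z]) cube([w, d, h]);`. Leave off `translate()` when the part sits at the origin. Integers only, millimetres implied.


translate([269, 191, 0]) cube([73, 73, 1402]);
translate([1896, 191, 0]) cube([73, 73, 1402]);
translate([342, 191, 159]) cube([1554, 73, 84]);
translate([342, 191, 1105]) cube([1554, 73, 84]);
translate([407, 264, 91]) cube([83, 17, 1316]);
translate([555, 264, 91]) cube([83, 17, 1316]);
translate([703, 264, 91]) cube([83, 17, 1316]);
translate([851, 264, 91]) cube([83, 17, 1316]);
translate([999, 264, 91]) cube([83, 17, 1316]);
translate([1147, 264, 91]) cube([83, 17, 1316]);
translate([1295, 264, 91]) cube([83, 17, 1316]);
translate([1443, 264, 91]) cube([83, 17, 1316]);
translate([1591, 264, 91]) cube([83, 17, 1316]);
translate([1739, 264, 91]) cube([83, 17, 1316]);


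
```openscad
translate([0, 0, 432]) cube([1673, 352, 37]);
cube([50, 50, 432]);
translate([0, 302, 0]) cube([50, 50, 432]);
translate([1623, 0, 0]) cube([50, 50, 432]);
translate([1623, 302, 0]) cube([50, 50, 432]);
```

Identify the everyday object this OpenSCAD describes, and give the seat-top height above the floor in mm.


A bench. The seat-top height is 469 mm.

A long slab on four corner posts — a bench. The slab sits at z = 432 with thickness 37, so the top is 432 + 37 = 469 mm.


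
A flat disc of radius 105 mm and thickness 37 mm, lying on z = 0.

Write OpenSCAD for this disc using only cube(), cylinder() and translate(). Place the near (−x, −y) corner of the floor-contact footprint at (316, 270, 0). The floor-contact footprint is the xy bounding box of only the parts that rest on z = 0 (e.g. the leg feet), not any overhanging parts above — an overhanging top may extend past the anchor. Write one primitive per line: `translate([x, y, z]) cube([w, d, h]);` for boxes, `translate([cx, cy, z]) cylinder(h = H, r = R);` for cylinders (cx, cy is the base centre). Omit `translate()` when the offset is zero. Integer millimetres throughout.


translate([421, 375, 0]) cylinder(h = 37, r = 105);


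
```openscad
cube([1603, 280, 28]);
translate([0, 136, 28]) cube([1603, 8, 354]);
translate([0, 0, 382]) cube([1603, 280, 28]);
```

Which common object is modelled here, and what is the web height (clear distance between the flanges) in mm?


An I-beam. The web height is 354 mm.

Two wide flanges with a thin centred web — an I-beam. Overall 410 mm minus two 28 mm flanges gives a web of 410 − 2·28 = 354 mm.


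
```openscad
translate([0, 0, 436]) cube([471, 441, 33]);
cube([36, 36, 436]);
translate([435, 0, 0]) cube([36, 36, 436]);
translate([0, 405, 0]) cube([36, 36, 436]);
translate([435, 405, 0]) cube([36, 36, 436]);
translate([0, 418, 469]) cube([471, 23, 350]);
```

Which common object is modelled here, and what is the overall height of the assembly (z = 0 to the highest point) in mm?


A chair. The overall height is 819 mm.

A slab on four corner posts with a tall panel at the back — a chair. The seat slab sits at z = 436 with thickness 33, and the 350 mm backrest starts at the seat top, so the overall height is 436 + 33 + 350 = 819 mm.


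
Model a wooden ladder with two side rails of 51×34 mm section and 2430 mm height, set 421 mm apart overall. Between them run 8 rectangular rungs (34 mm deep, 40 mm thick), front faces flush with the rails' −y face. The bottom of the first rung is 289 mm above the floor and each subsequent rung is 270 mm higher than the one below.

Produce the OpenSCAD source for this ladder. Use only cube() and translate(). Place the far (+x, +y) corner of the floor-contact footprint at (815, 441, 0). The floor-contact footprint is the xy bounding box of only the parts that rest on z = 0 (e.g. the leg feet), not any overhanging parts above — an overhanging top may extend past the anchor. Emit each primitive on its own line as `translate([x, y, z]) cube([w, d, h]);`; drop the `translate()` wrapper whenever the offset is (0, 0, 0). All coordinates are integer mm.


translate([394, 407, 0]) cube([51, 34, 2430]);
translate([764, 407, 0]) cube([51, 34, 2430]);
translate([445, 407, 289]) cube([319, 34, 40]);
translate([445, 407, 559]) cube([319, 34, 40]);
translate([445, 407, 829]) cube([319, 34, 40]);
translate([445, 407, 1099]) cube([319, 34, 40]);
translate([445, 407, 1369]) cube([319, 34, 40]);
translate([445, 407, 1639]) cube([319, 34, 40]);
translate([445, 407, 1909]) cube([319, 34, 40]);
translate([445, 407, 2179]) cube([319, 34, 40]);


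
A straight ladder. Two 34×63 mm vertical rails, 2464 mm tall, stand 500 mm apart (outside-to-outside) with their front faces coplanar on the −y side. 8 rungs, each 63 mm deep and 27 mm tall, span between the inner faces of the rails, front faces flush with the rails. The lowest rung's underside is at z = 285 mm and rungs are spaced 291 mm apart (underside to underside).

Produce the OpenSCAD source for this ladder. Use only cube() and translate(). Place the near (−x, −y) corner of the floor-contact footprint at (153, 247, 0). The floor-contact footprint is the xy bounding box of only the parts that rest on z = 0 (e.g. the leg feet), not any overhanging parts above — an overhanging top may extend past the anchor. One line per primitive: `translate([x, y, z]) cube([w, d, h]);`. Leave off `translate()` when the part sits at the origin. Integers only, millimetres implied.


translate([153, 247, 0]) cube([34, 63, 2464]);
translate([619, 247, 0]) cube([34, 63, 2464]);
translate([187, 247, 285]) cube([432, 63, 27]);
translate([187, 247, 576]) cube([432, 63, 27]);
translate([187, 247, 867]) cube([432, 63, 27]);
translate([187, 247, 1158]) cube([432, 63, 27]);
translate([187, 247, 1449]) cube([432, 63, 27]);
translate([187, 247, 1740]) cube([432, 63, 27]);
translate([187, 247, 2031]) cube([432, 63, 27]);
translate([187, 247, 2322]) cube([432, 63, 27]);


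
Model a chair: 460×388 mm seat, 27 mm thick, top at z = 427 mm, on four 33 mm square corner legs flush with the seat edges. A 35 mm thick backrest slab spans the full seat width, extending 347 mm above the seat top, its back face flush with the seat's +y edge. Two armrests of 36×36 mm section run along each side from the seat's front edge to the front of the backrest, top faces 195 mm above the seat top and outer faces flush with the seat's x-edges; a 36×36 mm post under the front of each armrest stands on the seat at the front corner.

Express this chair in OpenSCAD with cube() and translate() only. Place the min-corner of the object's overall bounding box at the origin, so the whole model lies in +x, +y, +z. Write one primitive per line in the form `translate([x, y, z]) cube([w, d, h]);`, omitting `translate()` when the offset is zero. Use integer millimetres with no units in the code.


translate([0, 0, 400]) cube([460, 388, 27]);
cube([33, 33, 400]);
translate([427, 0, 0]) cube([33, 33, 400]);
translate([0, 355, 0]) cube([33, 33, 400]);
translate([427, 355, 0]) cube([33, 33, 400]);
translate([0, 353, 427]) cube([460, 35, 347]);
translate([0, 0, 586]) cube([36, 353, 36]);
translate([424, 0, 586]) cube([36, 353, 36]);
translate([0, 0, 427]) cube([36, 36, 159]);
translate([424, 0, 427]) cube([36, 36, 159]);


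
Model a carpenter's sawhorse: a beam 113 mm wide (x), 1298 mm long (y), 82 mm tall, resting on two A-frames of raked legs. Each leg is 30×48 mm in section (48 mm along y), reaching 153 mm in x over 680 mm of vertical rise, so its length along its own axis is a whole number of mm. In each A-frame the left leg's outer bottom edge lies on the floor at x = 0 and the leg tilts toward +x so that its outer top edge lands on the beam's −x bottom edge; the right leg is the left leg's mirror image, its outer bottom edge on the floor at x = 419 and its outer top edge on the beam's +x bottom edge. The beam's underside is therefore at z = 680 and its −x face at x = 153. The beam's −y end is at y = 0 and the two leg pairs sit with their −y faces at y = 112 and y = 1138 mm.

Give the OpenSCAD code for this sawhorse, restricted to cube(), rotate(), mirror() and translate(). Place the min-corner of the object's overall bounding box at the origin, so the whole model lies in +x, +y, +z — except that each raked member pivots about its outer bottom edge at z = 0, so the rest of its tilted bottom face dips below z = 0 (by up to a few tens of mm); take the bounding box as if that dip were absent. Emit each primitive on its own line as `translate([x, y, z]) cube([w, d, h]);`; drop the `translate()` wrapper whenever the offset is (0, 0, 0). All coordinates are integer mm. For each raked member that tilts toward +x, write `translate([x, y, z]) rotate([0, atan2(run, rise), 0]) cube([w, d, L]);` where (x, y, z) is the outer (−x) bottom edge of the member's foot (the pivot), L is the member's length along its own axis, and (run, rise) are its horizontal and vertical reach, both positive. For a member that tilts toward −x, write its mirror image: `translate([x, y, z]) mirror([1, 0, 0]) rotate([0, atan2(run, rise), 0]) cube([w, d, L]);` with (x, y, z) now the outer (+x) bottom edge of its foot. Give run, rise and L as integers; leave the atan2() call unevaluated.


translate([153, 0, 680]) cube([113, 1298, 82]);
translate([0, 112, 0]) rotate([0, atan2(153, 680), 0]) cube([30, 48, 697]);
translate([419, 112, 0]) mirror([1, 0, 0]) rotate([0, atan2(153, 680), 0]) cube([30, 48, 697]);
translate([0, 1138, 0]) rotate([0, atan2(153, 680), 0]) cube([30, 48, 697]);
translate([419, 1138, 0]) mirror([1, 0, 0]) rotate([0, atan2(153, 680), 0]) cube([30, 48, 697]);


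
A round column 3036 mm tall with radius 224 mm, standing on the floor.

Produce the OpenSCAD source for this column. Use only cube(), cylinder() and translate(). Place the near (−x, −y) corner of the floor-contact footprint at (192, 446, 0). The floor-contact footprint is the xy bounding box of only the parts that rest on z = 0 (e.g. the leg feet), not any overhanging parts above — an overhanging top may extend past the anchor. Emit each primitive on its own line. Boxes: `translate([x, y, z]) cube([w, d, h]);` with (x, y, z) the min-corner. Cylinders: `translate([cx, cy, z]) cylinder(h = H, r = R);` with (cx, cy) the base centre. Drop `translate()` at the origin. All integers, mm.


translate([416, 670, 0]) cylinder(h = 3036, r = 224);


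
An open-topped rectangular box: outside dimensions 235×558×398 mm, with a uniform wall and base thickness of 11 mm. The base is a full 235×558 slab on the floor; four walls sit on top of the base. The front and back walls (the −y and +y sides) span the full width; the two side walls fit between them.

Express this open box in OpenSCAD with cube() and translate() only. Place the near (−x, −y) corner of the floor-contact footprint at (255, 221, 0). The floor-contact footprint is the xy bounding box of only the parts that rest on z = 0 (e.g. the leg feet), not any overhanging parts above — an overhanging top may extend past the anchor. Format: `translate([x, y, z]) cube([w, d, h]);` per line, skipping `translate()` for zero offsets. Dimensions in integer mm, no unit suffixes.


translate([255, 221, 0]) cube([235, 558, 11]);
translate([255, 221, 11]) cube([235, 11, 387]);
translate([255, 768, 11]) cube([235, 11, 387]);
translate([255, 232, 11]) cube([11, 536, 387]);
translate([479, 232, 11]) cube([11, 536, 387]);


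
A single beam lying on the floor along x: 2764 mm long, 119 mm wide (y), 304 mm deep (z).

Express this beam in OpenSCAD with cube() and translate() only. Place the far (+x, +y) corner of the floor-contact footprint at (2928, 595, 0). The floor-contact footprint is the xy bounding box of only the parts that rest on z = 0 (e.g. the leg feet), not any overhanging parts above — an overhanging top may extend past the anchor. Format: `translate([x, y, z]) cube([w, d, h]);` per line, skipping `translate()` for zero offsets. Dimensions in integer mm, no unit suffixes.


translate([164, 476, 0]) cube([2764, 119, 304]);


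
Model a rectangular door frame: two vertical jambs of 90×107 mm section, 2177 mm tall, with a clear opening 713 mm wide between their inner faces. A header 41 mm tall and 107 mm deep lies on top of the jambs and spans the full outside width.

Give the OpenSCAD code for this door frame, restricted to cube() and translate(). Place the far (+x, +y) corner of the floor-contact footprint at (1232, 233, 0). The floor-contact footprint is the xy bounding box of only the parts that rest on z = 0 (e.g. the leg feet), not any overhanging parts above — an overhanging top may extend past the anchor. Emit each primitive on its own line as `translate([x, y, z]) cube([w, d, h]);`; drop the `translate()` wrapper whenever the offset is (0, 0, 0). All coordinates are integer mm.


translate([339, 126, 0]) cube([90, 107, 2177]);
translate([1142, 126, 0]) cube([90, 107, 2177]);
translate([339, 126, 2177]) cube([893, 107, 41]);


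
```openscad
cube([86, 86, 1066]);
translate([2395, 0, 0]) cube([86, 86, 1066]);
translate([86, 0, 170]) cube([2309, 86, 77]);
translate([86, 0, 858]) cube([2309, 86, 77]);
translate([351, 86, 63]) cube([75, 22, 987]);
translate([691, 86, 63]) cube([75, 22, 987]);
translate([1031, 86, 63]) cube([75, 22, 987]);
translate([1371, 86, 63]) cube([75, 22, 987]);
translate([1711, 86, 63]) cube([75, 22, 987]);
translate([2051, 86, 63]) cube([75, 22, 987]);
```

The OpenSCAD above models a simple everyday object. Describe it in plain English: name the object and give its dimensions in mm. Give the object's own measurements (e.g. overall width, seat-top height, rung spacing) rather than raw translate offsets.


A fence section. Two 86×86 mm posts, 1066 mm tall, stand on the floor with a clear span of 2309 mm between their inner faces. Two horizontal rails of 86×77 mm section span the gap between the posts with their undersides at z = 170 mm and z = 858 mm, flush with the posts' −y face. 6 pickets, each 75 mm wide, 22 mm thick and 987 mm tall, are fixed to the +y face of the rails with their bottoms at z = 63 mm, spaced across the span with a 265 mm gap after the −x post and between neighbouring pickets, with 269 mm left before the +x post.


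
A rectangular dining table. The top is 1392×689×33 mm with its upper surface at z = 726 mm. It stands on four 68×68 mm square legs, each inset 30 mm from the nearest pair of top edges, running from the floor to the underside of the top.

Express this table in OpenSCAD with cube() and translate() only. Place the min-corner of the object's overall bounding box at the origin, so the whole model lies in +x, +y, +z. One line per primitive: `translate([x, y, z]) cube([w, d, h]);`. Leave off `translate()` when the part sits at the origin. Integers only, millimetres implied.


translate([0, 0, 693]) cube([1392, 689, 33]);
translate([30, 30, 0]) cube([68, 68, 693]);
translate([1294, 30, 0]) cube([68, 68, 693]);
translate([30, 591, 0]) cube([68, 68, 693]);
translate([1294, 591, 0]) cube([68, 68, 693]);


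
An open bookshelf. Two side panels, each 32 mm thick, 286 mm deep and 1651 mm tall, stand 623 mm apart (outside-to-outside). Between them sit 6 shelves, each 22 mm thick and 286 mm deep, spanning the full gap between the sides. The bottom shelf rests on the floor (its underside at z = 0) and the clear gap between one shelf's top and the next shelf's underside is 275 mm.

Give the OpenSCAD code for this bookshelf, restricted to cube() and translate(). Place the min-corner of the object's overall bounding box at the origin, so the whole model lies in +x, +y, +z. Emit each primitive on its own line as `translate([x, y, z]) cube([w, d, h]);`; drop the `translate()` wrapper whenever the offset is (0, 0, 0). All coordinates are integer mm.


cube([32, 286, 1651]);
translate([591, 0, 0]) cube([32, 286, 1651]);
translate([32, 0, 0]) cube([559, 286, 22]);
translate([32, 0, 297]) cube([559, 286, 22]);
translate([32, 0, 594]) cube([559, 286, 22]);
translate([32, 0, 891]) cube([559, 286, 22]);
translate([32, 0, 1188]) cube([559, 286, 22]);
translate([32, 0, 1485]) cube([559, 286, 22]);


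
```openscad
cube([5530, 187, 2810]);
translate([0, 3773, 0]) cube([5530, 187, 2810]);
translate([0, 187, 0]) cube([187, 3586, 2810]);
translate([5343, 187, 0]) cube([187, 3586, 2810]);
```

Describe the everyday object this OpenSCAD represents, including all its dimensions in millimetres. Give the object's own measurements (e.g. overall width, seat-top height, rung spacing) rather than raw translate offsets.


The wall frame of a small rectangular building: four walls, each 2810 mm tall and 187 mm thick, enclosing a footprint 5530 mm (x) by 3960 mm (y) outside-to-outside, with no floor or roof. The front and back walls (the −y and +y sides) span the full width; the two side walls fit between them.


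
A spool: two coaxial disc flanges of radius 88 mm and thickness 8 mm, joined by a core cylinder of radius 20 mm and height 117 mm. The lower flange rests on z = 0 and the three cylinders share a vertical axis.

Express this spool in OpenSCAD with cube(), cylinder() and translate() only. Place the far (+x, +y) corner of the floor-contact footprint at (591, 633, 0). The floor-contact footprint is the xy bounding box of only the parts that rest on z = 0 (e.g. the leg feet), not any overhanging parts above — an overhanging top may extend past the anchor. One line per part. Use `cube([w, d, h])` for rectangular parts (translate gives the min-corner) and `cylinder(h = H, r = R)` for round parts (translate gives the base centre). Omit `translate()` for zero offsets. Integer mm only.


translate([503, 545, 0]) cylinder(h = 8, r = 88);
translate([503, 545, 8]) cylinder(h = 117, r = 20);
translate([503, 545, 125]) cylinder(h = 8, r = 88);


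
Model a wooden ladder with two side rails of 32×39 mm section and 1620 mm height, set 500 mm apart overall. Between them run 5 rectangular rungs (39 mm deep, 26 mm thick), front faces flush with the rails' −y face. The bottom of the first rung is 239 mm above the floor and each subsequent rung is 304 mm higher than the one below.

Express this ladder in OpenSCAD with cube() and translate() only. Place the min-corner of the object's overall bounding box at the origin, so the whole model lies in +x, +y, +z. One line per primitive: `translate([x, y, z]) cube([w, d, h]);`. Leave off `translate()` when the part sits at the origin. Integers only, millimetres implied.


cube([32, 39, 1620]);
translate([468, 0, 0]) cube([32, 39, 1620]);
translate([32, 0, 239]) cube([436, 39, 26]);
translate([32, 0, 543]) cube([436, 39, 26]);
translate([32, 0, 847]) cube([436, 39, 26]);
translate([32, 0, 1151]) cube([436, 39, 26]);
translate([32, 0, 1455]) cube([436, 39, 26]);


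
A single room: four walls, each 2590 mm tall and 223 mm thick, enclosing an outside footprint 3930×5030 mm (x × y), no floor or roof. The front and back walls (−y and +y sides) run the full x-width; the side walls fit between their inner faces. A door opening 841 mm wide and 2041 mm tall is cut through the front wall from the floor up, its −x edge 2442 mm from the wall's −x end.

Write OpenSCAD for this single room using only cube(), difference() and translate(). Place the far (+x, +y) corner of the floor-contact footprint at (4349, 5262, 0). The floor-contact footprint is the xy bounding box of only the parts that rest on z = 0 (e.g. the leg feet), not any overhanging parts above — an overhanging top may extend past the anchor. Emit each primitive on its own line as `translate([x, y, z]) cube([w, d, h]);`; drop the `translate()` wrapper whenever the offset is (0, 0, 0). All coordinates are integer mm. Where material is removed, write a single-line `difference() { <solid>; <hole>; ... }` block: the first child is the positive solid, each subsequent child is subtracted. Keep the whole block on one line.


difference() { translate([419, 232, 0]) cube([3930, 223, 2590]); translate([2861, 232, 0]) cube([841, 223, 2041]); }
translate([419, 5039, 0]) cube([3930, 223, 2590]);
translate([419, 455, 0]) cube([223, 4584, 2590]);
translate([4126, 455, 0]) cube([223, 4584, 2590]);


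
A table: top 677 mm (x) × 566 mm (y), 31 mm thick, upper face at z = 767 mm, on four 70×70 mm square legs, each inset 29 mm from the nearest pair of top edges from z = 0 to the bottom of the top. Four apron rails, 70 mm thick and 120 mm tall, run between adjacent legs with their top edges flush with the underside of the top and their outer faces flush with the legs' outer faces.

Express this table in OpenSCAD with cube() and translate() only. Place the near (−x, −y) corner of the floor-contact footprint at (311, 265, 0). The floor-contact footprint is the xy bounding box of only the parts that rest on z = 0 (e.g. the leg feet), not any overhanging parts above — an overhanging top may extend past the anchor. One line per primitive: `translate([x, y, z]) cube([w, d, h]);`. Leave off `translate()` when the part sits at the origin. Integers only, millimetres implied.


translate([282, 236, 736]) cube([677, 566, 31]);
translate([311, 265, 0]) cube([70, 70, 736]);
translate([860, 265, 0]) cube([70, 70, 736]);
translate([311, 703, 0]) cube([70, 70, 736]);
translate([860, 703, 0]) cube([70, 70, 736]);
translate([381, 265, 616]) cube([479, 70, 120]);
translate([381, 703, 616]) cube([479, 70, 120]);
translate([311, 335, 616]) cube([70, 368, 120]);
translate([860, 335, 616]) cube([70, 368, 120]);


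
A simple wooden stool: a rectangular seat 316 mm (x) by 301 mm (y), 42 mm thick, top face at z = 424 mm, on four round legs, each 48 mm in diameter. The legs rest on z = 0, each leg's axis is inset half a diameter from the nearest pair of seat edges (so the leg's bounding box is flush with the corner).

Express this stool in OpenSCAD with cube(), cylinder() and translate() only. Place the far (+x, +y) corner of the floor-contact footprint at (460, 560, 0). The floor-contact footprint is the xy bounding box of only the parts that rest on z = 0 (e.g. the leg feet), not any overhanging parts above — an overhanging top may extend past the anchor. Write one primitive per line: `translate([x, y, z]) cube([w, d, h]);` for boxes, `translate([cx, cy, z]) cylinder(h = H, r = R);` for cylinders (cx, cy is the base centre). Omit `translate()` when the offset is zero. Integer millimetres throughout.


translate([144, 259, 382]) cube([316, 301, 42]);
translate([168, 283, 0]) cylinder(h = 382, r = 24);
translate([436, 283, 0]) cylinder(h = 382, r = 24);
translate([168, 536, 0]) cylinder(h = 382, r = 24);
translate([436, 536, 0]) cylinder(h = 382, r = 24);


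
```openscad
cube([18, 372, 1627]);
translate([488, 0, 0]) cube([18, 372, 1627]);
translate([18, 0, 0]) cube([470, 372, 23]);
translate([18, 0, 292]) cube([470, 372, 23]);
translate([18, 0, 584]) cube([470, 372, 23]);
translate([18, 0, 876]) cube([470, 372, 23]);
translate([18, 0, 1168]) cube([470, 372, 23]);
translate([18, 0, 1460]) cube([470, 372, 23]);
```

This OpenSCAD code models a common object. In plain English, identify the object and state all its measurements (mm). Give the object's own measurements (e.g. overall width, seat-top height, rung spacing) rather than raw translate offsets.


An open bookshelf. Two side panels, each 18 mm thick, 372 mm deep and 1627 mm tall, stand 506 mm apart (outside-to-outside). Between them sit 6 shelves, each 23 mm thick and 372 mm deep, spanning the full gap between the sides. The bottom shelf rests on the floor (its underside at z = 0) and the clear gap between one shelf's top and the next shelf's underside is 269 mm.


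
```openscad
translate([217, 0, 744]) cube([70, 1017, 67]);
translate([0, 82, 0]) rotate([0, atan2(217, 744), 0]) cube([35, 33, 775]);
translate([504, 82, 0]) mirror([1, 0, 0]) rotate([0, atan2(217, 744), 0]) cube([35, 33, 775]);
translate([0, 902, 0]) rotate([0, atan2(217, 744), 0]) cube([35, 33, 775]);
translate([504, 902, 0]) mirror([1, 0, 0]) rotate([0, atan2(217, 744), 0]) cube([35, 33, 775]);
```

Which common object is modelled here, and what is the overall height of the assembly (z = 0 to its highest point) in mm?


A sawhorse. The overall height is 811 mm.

A beam across two mirrored pairs of raked legs — a sawhorse. The beam's underside is at z = 744 (matching the legs' vertical rise in atan2(217, 744)) and the beam is 67 mm tall, so its top is at 744 + 67 = 811 mm. The raked legs top out at the beam's underside, so that is the highest point.


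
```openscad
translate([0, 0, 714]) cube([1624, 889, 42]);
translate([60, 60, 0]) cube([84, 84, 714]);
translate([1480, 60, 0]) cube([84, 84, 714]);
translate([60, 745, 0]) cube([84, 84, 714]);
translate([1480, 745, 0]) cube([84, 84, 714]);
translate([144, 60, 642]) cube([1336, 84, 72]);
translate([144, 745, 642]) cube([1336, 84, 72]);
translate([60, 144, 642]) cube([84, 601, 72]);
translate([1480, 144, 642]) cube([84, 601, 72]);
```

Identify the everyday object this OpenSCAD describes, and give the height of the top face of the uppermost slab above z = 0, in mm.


A table. The table height is 756 mm.

A 1624×889×42 slab sits at z = 714 on four 84 mm square posts — a table. The top surface is at 714 + 42 = 756 mm.


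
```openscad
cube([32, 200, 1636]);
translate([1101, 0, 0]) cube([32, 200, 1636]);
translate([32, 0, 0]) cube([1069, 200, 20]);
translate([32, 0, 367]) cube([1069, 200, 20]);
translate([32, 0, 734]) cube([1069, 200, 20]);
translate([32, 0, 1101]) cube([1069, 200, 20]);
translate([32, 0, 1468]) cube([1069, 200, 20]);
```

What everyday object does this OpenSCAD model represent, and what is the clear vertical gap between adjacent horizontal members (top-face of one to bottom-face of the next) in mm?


A bookshelf. The clear shelf gap is 347 mm.

Two tall side panels with 5 horizontal boards between them — a bookshelf. The first two shelf undersides are at z = 0 and z = 367; with shelf thickness 20, the clear gap is 367 − 0 − 20 = 347 mm.


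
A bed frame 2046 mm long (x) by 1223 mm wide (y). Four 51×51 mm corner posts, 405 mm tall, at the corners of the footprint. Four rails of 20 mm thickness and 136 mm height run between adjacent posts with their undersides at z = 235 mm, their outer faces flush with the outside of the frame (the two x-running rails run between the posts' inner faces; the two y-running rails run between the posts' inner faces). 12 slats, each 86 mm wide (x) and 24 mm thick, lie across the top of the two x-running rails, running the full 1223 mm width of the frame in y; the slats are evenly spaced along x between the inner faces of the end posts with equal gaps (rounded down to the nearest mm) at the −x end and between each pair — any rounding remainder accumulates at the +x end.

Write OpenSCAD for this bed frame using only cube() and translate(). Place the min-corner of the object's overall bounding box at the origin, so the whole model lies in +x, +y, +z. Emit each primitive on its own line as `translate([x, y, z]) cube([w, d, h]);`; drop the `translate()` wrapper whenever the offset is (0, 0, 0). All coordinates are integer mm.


// slat z = rail_z + rail_h = 235 + 136 = 371
// slat gap = ⌊(1944 − 12·86) / 13⌋ = 70
cube([51, 51, 405]);
translate([0, 1172, 0]) cube([51, 51, 405]);
translate([1995, 0, 0]) cube([51, 51, 405]);
translate([1995, 1172, 0]) cube([51, 51, 405]);
translate([51, 0, 235]) cube([1944, 20, 136]);
translate([51, 1203, 235]) cube([1944, 20, 136]);
translate([0, 51, 235]) cube([20, 1121, 136]);
translate([2026, 51, 235]) cube([20, 1121, 136]);
translate([121, 0, 371]) cube([86, 1223, 24]);
translate([277, 0, 371]) cube([86, 1223, 24]);
translate([433, 0, 371]) cube([86, 1223, 24]);
translate([589, 0, 371]) cube([86, 1223, 24]);
translate([745, 0, 371]) cube([86, 1223, 24]);
translate([901, 0, 371]) cube([86, 1223, 24]);
translate([1057, 0, 371]) cube([86, 1223, 24]);
translate([1213, 0, 371]) cube([86, 1223, 24]);
translate([1369, 0, 371]) cube([86, 1223, 24]);
translate([1525, 0, 371]) cube([86, 1223, 24]);
translate([1681, 0, 371]) cube([86, 1223, 24]);
translate([1837, 0, 371]) cube([86, 1223, 24]);


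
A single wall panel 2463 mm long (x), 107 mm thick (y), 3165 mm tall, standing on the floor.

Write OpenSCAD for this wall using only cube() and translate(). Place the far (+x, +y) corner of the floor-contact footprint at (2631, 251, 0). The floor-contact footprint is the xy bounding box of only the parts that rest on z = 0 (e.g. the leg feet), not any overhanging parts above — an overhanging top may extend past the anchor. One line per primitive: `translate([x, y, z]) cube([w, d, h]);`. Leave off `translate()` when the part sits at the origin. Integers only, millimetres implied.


translate([168, 144, 0]) cube([2463, 107, 3165]);


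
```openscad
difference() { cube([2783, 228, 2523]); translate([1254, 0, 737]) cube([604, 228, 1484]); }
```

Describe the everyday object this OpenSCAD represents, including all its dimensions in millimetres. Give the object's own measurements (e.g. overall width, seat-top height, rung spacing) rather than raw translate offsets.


A wall 2783 mm long (x), 228 mm thick (y), 2523 mm tall, with a rectangular window opening cut through it. The opening is 604 mm wide and 1484 mm tall; its sill is at z = 737 mm and its near (−x) edge is 1254 mm from the wall's −x end. The opening passes through the full wall thickness.


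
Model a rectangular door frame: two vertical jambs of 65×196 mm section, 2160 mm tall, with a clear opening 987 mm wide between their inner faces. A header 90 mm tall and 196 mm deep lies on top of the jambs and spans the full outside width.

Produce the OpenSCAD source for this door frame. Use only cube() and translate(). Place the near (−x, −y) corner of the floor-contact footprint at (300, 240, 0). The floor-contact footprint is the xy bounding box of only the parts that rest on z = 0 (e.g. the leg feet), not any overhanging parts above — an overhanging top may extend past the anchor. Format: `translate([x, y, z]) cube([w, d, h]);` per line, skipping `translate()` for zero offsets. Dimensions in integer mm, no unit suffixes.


translate([300, 240, 0]) cube([65, 196, 2160]);
translate([1352, 240, 0]) cube([65, 196, 2160]);
translate([300, 240, 2160]) cube([1117, 196, 90]);


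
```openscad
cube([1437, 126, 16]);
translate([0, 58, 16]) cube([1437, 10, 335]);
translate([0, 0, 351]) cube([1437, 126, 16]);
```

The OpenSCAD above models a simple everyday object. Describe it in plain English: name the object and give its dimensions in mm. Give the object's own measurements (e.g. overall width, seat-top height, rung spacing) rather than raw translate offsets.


An I-beam lying along x, 1437 mm long. Overall section height 367 mm. Two flanges 126 mm wide (y) and 16 mm thick, one on the floor and one at the top; a web 10 mm thick runs between them, centred on the flange width.


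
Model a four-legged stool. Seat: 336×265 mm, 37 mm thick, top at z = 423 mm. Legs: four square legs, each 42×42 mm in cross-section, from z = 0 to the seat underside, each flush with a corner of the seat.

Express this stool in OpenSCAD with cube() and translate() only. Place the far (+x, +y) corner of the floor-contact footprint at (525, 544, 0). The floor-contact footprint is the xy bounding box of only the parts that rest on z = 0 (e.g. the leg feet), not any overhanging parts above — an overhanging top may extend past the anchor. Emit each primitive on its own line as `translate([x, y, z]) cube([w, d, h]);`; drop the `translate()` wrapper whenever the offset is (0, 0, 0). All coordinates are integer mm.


translate([189, 279, 386]) cube([336, 265, 37]);
translate([189, 279, 0]) cube([42, 42, 386]);
translate([483, 279, 0]) cube([42, 42, 386]);
translate([189, 502, 0]) cube([42, 42, 386]);
translate([483, 502, 0]) cube([42, 42, 386]);


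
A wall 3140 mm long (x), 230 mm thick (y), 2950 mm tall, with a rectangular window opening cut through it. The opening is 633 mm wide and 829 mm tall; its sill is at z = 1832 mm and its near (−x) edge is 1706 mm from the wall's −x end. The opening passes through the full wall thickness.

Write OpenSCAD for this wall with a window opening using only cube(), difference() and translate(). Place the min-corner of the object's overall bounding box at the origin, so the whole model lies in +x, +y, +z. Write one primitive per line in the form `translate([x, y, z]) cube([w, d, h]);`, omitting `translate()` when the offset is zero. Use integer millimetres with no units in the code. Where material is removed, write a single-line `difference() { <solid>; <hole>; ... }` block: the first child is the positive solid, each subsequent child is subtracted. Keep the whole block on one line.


difference() { cube([3140, 230, 2950]); translate([1706, 0, 1832]) cube([633, 230, 829]); }


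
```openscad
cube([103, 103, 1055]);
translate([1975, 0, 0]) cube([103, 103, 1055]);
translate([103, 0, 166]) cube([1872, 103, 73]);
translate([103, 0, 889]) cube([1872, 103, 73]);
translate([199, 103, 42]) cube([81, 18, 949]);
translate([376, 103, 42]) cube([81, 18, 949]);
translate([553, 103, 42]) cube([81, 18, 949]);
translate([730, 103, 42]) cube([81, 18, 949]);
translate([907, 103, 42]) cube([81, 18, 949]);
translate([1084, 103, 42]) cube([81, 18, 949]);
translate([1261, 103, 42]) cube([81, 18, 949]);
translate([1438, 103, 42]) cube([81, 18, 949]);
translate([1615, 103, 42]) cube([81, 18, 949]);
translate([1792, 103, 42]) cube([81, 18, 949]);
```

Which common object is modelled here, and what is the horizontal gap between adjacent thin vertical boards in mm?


A fence section. The picket gap is 96 mm.

Two posts, two rails, 10 pickets — a fence section. Span 1872 mm holds 10 pickets of 81 mm with 11 equal gaps: ⌊(1872 − 10·81) / 11⌋ = 96 mm.


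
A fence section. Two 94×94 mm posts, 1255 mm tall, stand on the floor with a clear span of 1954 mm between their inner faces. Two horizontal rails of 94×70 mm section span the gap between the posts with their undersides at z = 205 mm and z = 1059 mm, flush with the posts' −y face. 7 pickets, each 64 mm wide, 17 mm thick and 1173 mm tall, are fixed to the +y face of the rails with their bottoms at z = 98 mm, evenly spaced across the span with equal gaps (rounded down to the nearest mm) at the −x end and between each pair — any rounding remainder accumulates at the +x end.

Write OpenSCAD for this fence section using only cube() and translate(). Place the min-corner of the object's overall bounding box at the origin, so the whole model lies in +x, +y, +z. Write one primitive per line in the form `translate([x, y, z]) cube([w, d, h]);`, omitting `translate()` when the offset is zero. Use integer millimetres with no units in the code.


cube([94, 94, 1255]);
translate([2048, 0, 0]) cube([94, 94, 1255]);
translate([94, 0, 205]) cube([1954, 94, 70]);
translate([94, 0, 1059]) cube([1954, 94, 70]);
translate([282, 94, 98]) cube([64, 17, 1173]);
translate([534, 94, 98]) cube([64, 17, 1173]);
translate([786, 94, 98]) cube([64, 17, 1173]);
translate([1038, 94, 98]) cube([64, 17, 1173]);
translate([1290, 94, 98]) cube([64, 17, 1173]);
translate([1542, 94, 98]) cube([64, 17, 1173]);
translate([1794, 94, 98]) cube([64, 17, 1173]);


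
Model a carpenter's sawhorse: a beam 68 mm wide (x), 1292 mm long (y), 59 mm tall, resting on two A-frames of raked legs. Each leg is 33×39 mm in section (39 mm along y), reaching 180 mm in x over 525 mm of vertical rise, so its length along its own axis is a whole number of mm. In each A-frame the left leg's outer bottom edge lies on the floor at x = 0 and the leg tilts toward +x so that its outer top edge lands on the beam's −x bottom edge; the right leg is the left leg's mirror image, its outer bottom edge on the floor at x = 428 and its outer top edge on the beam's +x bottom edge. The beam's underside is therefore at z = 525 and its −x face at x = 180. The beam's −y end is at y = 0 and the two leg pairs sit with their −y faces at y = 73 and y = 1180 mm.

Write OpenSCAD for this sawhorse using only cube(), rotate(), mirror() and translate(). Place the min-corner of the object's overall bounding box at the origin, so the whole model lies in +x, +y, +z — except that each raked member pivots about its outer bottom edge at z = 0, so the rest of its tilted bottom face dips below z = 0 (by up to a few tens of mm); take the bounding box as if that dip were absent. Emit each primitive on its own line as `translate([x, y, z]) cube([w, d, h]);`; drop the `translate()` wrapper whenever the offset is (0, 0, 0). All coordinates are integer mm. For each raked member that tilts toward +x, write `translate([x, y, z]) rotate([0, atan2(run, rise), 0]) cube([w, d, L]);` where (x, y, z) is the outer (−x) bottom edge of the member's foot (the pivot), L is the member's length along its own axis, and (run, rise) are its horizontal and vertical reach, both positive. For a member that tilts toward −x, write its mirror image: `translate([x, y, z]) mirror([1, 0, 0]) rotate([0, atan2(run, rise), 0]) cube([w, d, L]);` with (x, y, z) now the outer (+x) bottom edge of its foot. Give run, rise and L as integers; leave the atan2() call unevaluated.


// leg length = √(180² + 525²) = 555
// right-leg outer foot x = 2·180 + 68 = 428
// beam min-corner = (180, 0, 525)
translate([180, 0, 525]) cube([68, 1292, 59]);
translate([0, 73, 0]) rotate([0, atan2(180, 525), 0]) cube([33, 39, 555]);
translate([428, 73, 0]) mirror([1, 0, 0]) rotate([0, atan2(180, 525), 0]) cube([33, 39, 555]);
translate([0, 1180, 0]) rotate([0, atan2(180, 525), 0]) cube([33, 39, 555]);
translate([428, 1180, 0]) mirror([1, 0, 0]) rotate([0, atan2(180, 525), 0]) cube([33, 39, 555]);
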